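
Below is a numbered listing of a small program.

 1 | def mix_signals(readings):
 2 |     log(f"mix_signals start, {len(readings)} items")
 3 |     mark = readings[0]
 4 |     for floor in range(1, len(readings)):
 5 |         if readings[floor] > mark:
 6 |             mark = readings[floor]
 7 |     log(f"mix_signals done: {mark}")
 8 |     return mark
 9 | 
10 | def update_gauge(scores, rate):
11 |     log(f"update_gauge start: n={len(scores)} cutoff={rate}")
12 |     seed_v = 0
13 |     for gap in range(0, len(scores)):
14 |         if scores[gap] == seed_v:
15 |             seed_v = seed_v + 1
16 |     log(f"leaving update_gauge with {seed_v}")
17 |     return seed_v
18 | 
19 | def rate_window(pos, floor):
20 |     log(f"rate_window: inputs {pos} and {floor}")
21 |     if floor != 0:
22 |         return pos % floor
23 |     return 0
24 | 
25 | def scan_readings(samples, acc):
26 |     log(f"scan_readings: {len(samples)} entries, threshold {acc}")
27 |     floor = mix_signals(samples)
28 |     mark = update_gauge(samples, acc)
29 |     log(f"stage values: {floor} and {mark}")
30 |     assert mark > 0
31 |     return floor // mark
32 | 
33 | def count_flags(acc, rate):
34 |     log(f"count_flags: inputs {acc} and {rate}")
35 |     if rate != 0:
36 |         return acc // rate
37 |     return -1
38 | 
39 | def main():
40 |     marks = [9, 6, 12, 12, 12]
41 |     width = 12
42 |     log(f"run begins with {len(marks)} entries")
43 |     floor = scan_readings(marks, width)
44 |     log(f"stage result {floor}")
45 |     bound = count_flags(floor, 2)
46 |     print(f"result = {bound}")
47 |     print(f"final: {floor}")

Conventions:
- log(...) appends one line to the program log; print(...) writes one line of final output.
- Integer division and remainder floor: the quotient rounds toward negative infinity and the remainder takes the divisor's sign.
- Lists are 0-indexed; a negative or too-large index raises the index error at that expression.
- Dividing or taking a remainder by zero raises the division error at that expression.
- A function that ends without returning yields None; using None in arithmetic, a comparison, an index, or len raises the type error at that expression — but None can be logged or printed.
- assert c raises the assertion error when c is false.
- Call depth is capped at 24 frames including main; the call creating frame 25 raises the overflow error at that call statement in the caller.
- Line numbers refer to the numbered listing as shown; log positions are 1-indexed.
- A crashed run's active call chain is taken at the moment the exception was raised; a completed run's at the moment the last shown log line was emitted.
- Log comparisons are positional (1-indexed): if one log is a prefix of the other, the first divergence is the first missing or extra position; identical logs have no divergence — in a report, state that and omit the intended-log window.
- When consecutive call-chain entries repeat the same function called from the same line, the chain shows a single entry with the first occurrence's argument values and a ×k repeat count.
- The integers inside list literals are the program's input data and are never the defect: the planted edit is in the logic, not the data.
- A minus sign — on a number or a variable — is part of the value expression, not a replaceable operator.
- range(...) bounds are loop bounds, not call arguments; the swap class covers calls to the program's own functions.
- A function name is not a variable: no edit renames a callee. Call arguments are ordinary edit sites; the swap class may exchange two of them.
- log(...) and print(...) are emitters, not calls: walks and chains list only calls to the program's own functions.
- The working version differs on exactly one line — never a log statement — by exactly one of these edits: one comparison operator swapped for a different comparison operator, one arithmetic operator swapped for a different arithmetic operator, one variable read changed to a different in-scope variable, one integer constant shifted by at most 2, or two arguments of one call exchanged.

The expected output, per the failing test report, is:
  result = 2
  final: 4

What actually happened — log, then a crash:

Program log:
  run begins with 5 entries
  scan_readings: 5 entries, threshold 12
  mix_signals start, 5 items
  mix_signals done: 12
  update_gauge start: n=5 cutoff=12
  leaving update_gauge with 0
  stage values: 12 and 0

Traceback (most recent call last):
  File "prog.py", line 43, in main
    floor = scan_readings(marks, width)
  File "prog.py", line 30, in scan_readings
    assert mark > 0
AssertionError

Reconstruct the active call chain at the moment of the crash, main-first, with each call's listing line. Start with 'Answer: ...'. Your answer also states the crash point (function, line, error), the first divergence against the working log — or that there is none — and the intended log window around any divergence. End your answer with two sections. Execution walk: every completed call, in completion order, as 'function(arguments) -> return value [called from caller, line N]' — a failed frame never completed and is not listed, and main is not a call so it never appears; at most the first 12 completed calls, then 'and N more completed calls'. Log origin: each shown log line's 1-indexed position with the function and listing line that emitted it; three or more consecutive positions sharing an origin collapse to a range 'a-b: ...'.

Answer: main -> scan_readings (called at line 43).
Core observation: At log position 6 the runs split — shown 'leaving update_gauge with 0', but the working version logs 'leaving update_gauge with 3'.
Crash: scan_readings, line 30, AssertionError.
First divergence: position 6 — shown 'leaving update_gauge with 0', intended 'leaving update_gauge with 3'.
Intended log window:
  4: mix_signals done: 12
  5: update_gauge start: n=5 cutoff=12
  6: leaving update_gauge with 3
  7: stage values: 12 and 3
Execution walk:
  mix_signals([9, 6, 12, 12, 12]) -> 12  [called from scan_readings, line 27]
  update_gauge([9, 6, 12, 12, 12], 12) -> 0  [called from scan_readings, line 28]
Origin of each log line:
  1: logged in main at line 42
  2: logged in scan_readings at line 26
  3: logged in mix_signals at line 2
  4: logged in mix_signals at line 7
  5: logged in update_gauge at line 11
  6: logged in update_gauge at line 16
  7: logged in scan_readings at line 29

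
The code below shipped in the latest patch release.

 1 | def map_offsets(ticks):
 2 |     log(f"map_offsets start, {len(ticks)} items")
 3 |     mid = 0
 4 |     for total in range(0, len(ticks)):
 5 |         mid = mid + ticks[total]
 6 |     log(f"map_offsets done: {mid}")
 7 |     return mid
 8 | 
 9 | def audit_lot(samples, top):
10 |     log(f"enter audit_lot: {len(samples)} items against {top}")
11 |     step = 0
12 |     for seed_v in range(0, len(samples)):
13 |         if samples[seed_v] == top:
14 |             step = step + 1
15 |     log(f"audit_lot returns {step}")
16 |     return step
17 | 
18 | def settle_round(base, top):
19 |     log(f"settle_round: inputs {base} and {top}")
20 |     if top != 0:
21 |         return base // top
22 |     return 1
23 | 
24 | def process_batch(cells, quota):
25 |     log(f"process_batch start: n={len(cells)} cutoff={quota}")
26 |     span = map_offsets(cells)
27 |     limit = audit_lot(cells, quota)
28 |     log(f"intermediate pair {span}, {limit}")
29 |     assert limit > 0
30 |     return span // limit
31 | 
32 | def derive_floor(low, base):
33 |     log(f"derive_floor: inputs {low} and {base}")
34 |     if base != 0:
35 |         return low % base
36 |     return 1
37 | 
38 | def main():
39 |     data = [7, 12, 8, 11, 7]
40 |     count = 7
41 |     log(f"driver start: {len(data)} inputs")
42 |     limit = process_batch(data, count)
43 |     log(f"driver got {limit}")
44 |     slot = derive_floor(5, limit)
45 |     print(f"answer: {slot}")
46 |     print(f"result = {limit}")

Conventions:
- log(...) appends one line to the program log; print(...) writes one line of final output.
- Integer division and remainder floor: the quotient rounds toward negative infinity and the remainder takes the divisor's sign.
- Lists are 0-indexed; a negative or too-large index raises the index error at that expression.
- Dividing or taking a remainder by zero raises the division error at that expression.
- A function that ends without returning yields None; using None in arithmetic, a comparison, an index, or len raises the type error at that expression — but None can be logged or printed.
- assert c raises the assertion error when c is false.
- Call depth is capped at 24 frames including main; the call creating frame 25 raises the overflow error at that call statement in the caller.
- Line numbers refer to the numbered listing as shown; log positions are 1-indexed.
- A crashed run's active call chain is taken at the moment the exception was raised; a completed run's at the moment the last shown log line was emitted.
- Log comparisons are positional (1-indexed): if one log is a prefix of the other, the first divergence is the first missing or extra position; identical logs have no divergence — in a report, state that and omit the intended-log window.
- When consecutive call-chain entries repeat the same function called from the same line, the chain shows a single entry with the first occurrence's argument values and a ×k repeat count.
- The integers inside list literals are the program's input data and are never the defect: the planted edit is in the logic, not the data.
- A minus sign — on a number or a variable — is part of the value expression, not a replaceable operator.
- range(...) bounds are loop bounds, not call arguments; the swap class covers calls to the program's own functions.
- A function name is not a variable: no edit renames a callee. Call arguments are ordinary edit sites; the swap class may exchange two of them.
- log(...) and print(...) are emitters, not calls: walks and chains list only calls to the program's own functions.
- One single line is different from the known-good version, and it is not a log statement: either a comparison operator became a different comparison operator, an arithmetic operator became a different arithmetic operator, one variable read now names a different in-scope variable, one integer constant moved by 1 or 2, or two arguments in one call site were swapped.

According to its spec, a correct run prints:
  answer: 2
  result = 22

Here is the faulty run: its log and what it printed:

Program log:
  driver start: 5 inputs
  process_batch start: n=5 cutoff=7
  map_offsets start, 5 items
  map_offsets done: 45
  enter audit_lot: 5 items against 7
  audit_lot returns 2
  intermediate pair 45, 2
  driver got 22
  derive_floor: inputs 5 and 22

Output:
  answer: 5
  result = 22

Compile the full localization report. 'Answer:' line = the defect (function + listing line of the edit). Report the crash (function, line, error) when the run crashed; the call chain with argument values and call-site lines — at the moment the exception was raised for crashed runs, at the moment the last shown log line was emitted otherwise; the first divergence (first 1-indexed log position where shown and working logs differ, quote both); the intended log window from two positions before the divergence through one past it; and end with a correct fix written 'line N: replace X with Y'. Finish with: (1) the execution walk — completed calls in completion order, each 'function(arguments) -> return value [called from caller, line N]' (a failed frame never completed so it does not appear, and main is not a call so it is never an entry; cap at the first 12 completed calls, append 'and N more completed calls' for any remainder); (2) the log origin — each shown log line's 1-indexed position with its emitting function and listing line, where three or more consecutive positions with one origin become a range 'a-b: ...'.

Answer: the defect is in main at line 44.
The tell: The earliest visible damage is log position 9 — 'derive_floor: inputs 5 and 22' rather than the intended 'derive_floor: inputs 22 and 5'.
Call chain: main -> derive_floor(5, 22) (called at line 44).
First divergence: position 9 — shown 'derive_floor: inputs 5 and 22', intended 'derive_floor: inputs 22 and 5'.
Intended log window:
  7: intermediate pair 45, 2
  8: driver got 22
  9: derive_floor: inputs 22 and 5
Execution walk:
  map_offsets([7, 12, 8, 11, 7]) -> 45  [called from process_batch, line 26]
  audit_lot([7, 12, 8, 11, 7], 7) -> 2  [called from process_batch, line 27]
  process_batch([7, 12, 8, 11, 7], 7) -> 22  [called from main, line 42]
  derive_floor(5, 22) -> 5  [called from main, line 44]
Origin of each log line:
  1 — main, line 41
  2 — process_batch, line 25
  3 — map_offsets, line 2
  4 — map_offsets, line 6
  5 — audit_lot, line 10
  6 — audit_lot, line 15
  7 — process_batch, line 28
  8 — main, line 43
  9 — derive_floor, line 33
A correct fix: line 44: replace `derive_floor(5, limit)` with `derive_floor(limit, 5)`.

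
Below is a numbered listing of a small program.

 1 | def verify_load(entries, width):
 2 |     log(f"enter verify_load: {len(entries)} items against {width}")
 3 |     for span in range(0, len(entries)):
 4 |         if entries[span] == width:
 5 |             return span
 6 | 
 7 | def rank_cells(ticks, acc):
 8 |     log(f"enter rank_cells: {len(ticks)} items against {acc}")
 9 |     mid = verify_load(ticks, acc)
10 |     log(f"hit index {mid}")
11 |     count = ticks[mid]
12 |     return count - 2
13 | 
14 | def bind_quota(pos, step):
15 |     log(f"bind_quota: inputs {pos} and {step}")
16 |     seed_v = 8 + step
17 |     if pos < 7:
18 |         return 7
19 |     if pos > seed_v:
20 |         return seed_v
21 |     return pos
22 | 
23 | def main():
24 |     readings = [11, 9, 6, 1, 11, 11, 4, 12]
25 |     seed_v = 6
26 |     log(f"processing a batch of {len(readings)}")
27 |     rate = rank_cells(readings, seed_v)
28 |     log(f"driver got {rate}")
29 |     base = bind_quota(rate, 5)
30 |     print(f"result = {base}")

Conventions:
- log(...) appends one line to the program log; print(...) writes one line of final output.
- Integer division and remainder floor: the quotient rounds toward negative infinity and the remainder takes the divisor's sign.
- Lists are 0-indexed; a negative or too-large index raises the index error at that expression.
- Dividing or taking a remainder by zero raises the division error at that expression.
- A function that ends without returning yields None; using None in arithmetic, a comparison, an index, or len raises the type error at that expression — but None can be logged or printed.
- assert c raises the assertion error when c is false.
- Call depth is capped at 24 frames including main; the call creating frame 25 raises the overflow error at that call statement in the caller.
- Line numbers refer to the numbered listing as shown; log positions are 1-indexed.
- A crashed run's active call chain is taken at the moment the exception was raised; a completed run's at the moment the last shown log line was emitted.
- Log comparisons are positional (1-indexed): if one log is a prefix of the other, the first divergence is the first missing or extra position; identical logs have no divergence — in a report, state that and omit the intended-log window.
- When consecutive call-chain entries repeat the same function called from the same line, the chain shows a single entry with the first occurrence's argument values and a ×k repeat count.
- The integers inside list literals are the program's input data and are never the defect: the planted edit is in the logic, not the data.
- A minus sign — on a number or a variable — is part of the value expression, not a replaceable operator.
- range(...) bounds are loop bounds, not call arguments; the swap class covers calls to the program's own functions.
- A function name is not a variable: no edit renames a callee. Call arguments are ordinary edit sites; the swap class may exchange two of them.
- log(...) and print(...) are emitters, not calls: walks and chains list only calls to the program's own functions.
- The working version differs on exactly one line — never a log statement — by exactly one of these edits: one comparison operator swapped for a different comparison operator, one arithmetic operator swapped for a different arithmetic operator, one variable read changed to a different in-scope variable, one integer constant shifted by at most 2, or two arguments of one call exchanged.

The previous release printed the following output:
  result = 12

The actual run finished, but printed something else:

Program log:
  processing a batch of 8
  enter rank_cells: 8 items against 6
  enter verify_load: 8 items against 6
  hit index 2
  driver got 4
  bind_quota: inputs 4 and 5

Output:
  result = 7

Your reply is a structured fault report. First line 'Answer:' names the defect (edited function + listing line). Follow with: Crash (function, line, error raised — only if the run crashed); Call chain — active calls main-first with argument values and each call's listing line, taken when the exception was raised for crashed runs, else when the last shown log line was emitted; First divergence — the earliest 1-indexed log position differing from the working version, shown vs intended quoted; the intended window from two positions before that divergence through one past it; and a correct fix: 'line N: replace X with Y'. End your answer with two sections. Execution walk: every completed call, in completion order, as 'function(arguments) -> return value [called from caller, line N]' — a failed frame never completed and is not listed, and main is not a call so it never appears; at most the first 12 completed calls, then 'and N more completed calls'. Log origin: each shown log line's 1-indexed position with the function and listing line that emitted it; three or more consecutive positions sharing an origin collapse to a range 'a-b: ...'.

Answer: the defect is in rank_cells at line 12.
The tell: The earliest visible damage is log position 5 — 'driver got 4' rather than the intended 'driver got 12'.
Call chain: main -> bind_quota(4, 5) (called at line 29).
First divergence: position 5 — the shown line 'driver got 4' should read 'driver got 12'.
Intended log window:
  3: enter verify_load: 8 items against 6
  4: hit index 2
  5: driver got 12
  6: bind_quota: inputs 12 and 5
Execution walk:
  verify_load([11, 9, 6, 1, 11, 11, 4, 12], 6) -> 2  [called from rank_cells, line 9]
  rank_cells([11, 9, 6, 1, 11, 11, 4, 12], 6) -> 4  [called from main, line 27]
  bind_quota(4, 5) -> 7  [called from main, line 29]
Origin of each log line:
  1: logged in main at line 26
  2: logged in rank_cells at line 8
  3: logged in verify_load at line 2
  4: logged in rank_cells at line 10
  5: logged in main at line 28
  6: logged in bind_quota at line 15
A correct fix: line 12: replace `-` with `*`.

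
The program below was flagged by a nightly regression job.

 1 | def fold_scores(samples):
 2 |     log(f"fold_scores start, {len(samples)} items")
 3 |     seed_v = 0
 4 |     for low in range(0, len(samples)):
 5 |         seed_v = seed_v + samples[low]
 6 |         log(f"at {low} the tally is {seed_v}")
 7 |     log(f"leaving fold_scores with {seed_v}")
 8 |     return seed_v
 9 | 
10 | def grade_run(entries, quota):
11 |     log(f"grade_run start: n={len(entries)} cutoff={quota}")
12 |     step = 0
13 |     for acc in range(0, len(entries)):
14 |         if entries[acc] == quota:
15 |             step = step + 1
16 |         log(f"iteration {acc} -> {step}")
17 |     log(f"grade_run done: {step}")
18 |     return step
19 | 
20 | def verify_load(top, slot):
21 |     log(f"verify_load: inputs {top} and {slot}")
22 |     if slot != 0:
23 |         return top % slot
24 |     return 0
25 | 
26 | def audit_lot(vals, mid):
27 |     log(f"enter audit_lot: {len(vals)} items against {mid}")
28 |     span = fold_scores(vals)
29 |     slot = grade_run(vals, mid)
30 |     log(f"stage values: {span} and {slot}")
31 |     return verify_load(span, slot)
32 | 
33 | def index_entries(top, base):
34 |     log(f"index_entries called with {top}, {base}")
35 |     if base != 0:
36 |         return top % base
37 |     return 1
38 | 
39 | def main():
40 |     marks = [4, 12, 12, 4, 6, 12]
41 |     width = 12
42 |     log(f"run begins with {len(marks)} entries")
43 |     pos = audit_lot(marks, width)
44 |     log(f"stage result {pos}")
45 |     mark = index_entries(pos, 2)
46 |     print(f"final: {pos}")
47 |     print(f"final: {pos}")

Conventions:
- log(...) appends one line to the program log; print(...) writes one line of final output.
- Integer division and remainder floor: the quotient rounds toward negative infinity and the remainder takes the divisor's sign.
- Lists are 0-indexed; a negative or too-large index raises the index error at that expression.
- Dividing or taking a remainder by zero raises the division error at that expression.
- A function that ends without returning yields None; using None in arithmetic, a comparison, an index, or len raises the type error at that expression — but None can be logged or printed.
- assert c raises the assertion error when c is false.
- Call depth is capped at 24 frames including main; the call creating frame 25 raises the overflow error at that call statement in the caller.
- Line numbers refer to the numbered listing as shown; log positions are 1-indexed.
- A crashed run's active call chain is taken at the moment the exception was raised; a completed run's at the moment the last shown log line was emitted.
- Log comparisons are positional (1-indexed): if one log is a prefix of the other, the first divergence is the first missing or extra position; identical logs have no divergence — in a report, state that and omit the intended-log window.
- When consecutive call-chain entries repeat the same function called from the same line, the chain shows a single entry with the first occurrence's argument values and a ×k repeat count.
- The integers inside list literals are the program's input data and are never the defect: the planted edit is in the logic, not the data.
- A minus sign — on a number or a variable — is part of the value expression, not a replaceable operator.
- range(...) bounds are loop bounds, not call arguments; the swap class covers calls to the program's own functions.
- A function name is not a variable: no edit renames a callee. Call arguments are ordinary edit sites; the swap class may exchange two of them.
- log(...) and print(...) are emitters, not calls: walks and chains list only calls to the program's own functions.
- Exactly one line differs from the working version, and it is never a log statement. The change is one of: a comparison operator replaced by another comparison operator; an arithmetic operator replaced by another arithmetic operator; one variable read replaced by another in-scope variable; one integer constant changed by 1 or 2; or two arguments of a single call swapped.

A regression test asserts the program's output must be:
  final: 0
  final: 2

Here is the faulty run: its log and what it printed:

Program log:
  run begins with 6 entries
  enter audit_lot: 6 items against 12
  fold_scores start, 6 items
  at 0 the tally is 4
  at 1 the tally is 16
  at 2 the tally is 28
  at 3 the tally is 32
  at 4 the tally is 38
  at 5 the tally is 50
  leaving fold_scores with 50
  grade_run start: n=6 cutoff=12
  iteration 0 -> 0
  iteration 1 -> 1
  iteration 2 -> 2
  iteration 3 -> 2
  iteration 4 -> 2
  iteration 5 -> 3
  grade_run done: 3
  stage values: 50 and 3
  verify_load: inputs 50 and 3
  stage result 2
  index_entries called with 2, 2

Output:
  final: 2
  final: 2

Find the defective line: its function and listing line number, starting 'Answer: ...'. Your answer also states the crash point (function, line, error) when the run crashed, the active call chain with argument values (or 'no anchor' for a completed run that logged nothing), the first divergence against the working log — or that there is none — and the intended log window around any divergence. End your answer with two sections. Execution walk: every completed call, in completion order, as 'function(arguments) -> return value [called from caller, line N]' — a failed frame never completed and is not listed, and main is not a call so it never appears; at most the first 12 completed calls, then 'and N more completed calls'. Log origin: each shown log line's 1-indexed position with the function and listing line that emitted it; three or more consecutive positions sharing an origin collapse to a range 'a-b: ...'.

Answer: the defect is in main at line 46.
The tell: Every logged value matches the working version; the printed result is what differs.
Call chain: main -> index_entries(2, 2) (called at line 45).
First divergence: there is none — every log position agrees.
Execution walk:
  fold_scores([4, 12, 12, 4, 6, 12]) -> 50  [called from audit_lot, line 28]
  grade_run([4, 12, 12, 4, 6, 12], 12) -> 3  [called from audit_lot, line 29]
  verify_load(50, 3) -> 2  [called from audit_lot, line 31]
  audit_lot([4, 12, 12, 4, 6, 12], 12) -> 2  [called from main, line 43]
  index_entries(2, 2) -> 0  [called from main, line 45]
Log origin:
  1: emitted by main (line 42)
  2: emitted by audit_lot (line 27)
  3: emitted by fold_scores (line 2)
  4-9: emitted by fold_scores (line 6)
  10: emitted by fold_scores (line 7)
  11: emitted by grade_run (line 11)
  12-17: emitted by grade_run (line 16)
  18: emitted by grade_run (line 17)
  19: emitted by audit_lot (line 30)
  20: emitted by verify_load (line 21)
  21: emitted by main (line 44)
  22: emitted by index_entries (line 34)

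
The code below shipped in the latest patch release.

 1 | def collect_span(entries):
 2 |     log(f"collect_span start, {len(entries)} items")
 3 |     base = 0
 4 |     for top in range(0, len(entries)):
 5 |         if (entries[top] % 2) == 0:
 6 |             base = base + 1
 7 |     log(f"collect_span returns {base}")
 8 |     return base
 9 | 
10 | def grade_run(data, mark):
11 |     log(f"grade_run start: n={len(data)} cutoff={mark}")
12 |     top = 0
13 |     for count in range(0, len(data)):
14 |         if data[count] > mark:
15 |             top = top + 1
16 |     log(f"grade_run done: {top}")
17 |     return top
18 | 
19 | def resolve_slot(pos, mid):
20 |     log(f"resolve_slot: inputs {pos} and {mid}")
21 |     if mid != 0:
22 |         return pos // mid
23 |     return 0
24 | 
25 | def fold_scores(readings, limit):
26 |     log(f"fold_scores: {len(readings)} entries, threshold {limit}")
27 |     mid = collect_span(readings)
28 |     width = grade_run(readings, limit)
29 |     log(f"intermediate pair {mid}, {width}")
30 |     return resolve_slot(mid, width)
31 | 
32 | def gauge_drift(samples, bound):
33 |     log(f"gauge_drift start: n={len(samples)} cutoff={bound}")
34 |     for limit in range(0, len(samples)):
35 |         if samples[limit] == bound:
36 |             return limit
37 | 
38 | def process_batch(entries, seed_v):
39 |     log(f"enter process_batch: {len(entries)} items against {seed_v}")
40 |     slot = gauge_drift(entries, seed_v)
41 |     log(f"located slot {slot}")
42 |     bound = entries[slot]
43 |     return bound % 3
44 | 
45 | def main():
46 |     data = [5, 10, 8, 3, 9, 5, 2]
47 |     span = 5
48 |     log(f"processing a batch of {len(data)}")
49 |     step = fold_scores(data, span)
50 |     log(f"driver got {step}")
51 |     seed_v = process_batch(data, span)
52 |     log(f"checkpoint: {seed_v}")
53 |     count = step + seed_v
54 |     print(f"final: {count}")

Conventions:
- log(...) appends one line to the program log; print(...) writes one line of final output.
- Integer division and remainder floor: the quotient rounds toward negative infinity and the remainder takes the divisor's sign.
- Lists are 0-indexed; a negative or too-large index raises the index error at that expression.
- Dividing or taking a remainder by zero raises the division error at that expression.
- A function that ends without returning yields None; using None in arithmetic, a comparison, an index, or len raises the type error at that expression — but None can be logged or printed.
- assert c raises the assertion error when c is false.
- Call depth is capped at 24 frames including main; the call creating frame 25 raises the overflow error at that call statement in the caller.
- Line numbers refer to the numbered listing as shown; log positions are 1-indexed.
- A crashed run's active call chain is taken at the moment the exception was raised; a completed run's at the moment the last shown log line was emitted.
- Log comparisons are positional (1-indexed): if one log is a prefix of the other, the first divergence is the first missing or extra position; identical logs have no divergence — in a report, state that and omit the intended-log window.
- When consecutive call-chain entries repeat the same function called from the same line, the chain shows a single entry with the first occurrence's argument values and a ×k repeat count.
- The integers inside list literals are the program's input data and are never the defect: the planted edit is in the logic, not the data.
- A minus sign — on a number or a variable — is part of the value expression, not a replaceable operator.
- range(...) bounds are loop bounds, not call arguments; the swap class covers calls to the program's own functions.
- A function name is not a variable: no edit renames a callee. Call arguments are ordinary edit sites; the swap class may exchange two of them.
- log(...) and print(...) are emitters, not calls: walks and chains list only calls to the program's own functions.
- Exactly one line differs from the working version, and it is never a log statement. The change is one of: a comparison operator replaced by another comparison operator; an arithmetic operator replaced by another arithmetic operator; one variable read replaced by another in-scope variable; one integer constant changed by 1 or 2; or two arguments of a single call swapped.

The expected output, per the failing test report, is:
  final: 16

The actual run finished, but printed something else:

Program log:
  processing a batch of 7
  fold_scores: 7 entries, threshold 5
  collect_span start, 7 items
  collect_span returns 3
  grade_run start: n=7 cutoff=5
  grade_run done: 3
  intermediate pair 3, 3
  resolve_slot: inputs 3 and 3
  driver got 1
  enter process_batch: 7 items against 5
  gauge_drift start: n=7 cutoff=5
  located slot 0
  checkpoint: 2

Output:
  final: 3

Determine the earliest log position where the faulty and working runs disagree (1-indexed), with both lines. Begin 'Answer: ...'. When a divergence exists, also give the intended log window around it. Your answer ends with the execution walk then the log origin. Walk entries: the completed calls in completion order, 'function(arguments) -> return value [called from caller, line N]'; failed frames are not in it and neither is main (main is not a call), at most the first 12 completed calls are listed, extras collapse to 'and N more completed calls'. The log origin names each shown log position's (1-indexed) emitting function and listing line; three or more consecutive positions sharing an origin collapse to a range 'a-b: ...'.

Answer: position 13 — the shown line 'checkpoint: 2' should read 'checkpoint: 15'.
Intended log window:
  11: gauge_drift start: n=7 cutoff=5
  12: located slot 0
  13: checkpoint: 15
Execution walk:
  collect_span([5, 10, 8, 3, 9, 5, 2]) -> 3  [called from fold_scores, line 27]
  grade_run([5, 10, 8, 3, 9, 5, 2], 5) -> 3  [called from fold_scores, line 28]
  resolve_slot(3, 3) -> 1  [called from fold_scores, line 30]
  fold_scores([5, 10, 8, 3, 9, 5, 2], 5) -> 1  [called from main, line 49]
  gauge_drift([5, 10, 8, 3, 9, 5, 2], 5) -> 0  [called from process_batch, line 40]
  process_batch([5, 10, 8, 3, 9, 5, 2], 5) -> 2  [called from main, line 51]
Log origins:
  1 — main, line 48
  2 — fold_scores, line 26
  3 — collect_span, line 2
  4 — collect_span, line 7
  5 — grade_run, line 11
  6 — grade_run, line 16
  7 — fold_scores, line 29
  8 — resolve_slot, line 20
  9 — main, line 50
  10 — process_batch, line 39
  11 — gauge_drift, line 33
  12 — process_batch, line 41
  13 — main, line 52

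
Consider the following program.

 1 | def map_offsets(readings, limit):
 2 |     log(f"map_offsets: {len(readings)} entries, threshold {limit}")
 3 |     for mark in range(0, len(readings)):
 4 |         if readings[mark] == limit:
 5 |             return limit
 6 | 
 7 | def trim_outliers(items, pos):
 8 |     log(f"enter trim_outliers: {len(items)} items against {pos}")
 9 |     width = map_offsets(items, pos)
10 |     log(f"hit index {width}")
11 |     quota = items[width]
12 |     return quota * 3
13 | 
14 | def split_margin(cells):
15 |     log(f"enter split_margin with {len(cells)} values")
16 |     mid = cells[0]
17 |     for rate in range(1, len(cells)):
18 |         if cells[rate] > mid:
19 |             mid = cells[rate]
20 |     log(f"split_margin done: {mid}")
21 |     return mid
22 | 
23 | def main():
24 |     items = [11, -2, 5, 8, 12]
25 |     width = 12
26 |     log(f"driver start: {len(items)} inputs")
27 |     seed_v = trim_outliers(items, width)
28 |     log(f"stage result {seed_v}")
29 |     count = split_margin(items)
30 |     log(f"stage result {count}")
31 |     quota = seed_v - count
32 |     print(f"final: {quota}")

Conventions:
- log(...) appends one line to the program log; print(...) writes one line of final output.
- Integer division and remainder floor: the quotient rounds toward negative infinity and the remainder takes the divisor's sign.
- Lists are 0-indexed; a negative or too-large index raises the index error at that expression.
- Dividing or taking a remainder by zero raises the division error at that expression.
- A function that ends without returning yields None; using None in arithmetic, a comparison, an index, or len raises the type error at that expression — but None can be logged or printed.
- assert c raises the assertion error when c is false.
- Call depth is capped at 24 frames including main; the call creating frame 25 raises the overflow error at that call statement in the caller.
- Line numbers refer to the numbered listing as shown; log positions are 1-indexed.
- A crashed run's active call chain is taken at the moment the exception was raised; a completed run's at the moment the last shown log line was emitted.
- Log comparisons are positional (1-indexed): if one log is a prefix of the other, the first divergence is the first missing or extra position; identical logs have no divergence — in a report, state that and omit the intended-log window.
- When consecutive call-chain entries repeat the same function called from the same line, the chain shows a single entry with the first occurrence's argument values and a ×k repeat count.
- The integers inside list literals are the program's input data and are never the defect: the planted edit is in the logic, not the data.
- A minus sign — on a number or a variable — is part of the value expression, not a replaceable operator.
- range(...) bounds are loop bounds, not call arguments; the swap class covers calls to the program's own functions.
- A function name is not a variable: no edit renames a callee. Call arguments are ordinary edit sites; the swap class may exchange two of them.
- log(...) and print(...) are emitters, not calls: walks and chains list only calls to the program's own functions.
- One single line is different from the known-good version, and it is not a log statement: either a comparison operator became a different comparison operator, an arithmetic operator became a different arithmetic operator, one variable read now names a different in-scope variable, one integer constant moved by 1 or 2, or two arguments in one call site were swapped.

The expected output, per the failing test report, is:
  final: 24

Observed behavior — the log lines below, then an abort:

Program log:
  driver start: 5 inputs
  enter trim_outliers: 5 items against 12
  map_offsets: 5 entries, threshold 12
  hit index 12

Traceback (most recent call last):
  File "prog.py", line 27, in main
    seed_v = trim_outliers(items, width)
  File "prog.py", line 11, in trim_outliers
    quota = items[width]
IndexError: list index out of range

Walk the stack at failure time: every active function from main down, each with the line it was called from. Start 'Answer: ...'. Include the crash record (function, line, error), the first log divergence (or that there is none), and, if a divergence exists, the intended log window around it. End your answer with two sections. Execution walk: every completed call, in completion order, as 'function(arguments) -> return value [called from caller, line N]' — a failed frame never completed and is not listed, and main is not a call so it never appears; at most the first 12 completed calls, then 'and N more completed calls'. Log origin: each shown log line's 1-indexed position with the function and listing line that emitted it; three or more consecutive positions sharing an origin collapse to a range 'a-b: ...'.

Answer: main -> trim_outliers (called at line 27).
Key observation: Everything matches until log position 4, which reads 'hit index 12' in place of 'hit index 4'.
Crash: trim_outliers, line 11, IndexError.
First divergence: position 4; shown 'hit index 12' vs intended 'hit index 4'.
Intended log window:
  2: enter trim_outliers: 5 items against 12
  3: map_offsets: 5 entries, threshold 12
  4: hit index 4
  5: stage result 36
Execution walk:
  map_offsets([11, -2, 5, 8, 12], 12) -> 12  [called from trim_outliers, line 9]
Log origins:
  1: from main, line 26
  2: from trim_outliers, line 8
  3: from map_offsets, line 2
  4: from trim_outliers, line 10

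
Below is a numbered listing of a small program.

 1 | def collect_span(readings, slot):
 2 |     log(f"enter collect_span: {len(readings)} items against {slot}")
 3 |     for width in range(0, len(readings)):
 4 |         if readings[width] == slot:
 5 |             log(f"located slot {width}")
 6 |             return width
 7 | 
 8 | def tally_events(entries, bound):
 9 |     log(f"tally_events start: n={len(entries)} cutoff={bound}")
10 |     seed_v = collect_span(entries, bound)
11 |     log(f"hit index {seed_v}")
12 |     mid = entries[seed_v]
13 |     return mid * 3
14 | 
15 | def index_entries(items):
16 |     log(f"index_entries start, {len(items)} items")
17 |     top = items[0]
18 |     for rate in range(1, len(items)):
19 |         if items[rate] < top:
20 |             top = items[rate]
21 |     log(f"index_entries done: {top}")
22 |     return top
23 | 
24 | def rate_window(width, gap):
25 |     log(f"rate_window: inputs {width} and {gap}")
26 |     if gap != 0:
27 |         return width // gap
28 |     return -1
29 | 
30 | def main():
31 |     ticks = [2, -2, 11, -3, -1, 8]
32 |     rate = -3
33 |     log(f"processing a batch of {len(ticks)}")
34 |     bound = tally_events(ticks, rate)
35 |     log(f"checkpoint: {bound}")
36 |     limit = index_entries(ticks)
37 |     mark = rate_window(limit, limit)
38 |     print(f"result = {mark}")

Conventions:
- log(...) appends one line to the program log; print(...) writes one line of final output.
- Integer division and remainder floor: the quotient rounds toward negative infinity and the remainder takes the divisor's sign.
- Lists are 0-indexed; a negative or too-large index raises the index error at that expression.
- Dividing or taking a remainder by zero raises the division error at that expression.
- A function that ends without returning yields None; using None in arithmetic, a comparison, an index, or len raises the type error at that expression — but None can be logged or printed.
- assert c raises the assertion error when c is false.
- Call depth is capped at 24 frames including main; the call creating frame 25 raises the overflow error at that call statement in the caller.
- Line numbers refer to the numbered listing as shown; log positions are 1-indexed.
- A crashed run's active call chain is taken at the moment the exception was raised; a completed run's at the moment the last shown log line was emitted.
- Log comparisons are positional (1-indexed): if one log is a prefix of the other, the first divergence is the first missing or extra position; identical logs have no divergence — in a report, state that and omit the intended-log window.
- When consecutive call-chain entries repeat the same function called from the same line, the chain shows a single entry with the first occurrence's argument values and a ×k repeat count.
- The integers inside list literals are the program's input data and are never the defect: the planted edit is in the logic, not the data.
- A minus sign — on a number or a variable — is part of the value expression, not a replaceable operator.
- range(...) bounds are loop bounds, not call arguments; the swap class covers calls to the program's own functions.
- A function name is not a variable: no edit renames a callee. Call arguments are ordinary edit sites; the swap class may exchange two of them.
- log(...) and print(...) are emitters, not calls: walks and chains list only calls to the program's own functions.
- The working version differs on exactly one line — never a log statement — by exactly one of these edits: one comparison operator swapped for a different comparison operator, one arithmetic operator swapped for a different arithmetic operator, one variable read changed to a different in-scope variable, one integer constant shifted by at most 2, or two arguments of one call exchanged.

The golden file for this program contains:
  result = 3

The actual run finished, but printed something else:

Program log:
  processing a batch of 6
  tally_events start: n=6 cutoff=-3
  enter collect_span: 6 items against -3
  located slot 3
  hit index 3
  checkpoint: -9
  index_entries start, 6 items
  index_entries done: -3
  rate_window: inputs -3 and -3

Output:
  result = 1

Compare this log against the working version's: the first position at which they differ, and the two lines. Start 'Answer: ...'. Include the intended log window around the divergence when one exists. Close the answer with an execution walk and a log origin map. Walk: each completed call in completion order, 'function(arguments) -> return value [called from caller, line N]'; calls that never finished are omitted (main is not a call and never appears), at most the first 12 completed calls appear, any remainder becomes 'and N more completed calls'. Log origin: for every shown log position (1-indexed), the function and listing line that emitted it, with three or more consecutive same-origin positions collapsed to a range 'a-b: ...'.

Answer: position 9; shown 'rate_window: inputs -3 and -3' vs intended 'rate_window: inputs -9 and -3'.
Intended log window:
  7: index_entries start, 6 items
  8: index_entries done: -3
  9: rate_window: inputs -9 and -3
Execution walk:
  collect_span([2, -2, 11, -3, -1, 8], -3) -> 3  [called from tally_events, line 10]
  tally_events([2, -2, 11, -3, -1, 8], -3) -> -9  [called from main, line 34]
  index_entries([2, -2, 11, -3, -1, 8]) -> -3  [called from main, line 36]
  rate_window(-3, -3) -> 1  [called from main, line 37]
Log origins:
  1: logged in main at line 33
  2: logged in tally_events at line 9
  3: logged in collect_span at line 2
  4: logged in collect_span at line 5
  5: logged in tally_events at line 11
  6: logged in main at line 35
  7: logged in index_entries at line 16
  8: logged in index_entries at line 21
  9: logged in rate_window at line 25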